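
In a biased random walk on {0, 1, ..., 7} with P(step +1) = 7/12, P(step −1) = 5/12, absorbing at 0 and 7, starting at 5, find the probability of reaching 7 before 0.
P(hit 7 before 0) = (1 − (5/7)^5) / (1 − (5/7)^7) = 335209/372709

Let u_k denote P(reach 7 before 0 | start at k). Boundary: u_0 = 0, u_7 = 1. Recurrence: u_k = 7/12·u_{k+1} + 5/12·u_{k-1} for 1 ≤ k ≤ 6. Try u_k = A + B·r^k with r = q/p = (5/12)/(7/12) = 5/7. Substitution satisfies the recurrence; boundary conditions give:
  u_k = (1 − r^k) / (1 − r^N) = (1 − (5/7)^5) / (1 − (5/7)^7) = 335209/372709.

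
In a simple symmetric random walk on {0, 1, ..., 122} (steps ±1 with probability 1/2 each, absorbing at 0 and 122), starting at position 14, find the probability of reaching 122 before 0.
P(hit 122 before 0) = 14/122 = 7/61

Let u_k = P(hit 122 before 0 | start at k). Then u_0 = 0, u_122 = 1, and u_k = u_{k-1}/2 + u_{k+1}/2 for 1 ≤ k ≤ 121. This harmonic recurrence is solved by u_k = k/122, giving u_14 = 14/122 = 7/61.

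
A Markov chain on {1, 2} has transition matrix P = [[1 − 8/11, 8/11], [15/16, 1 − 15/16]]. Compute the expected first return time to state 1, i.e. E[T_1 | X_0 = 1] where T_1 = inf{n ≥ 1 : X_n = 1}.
E[T_1 | X_0 = 1] = 1/π_1 = 293/165

For an irreducible recurrent Markov chain with stationary distribution π, E[T_i | X_0 = i] = 1/π_i (Kac's formula). Here π_1 = (15/16)/(8/11 + 15/16) = (15/16)/(293/176) = 165/293, so E[T_1 | X_0 = 1] = 1/π_1 = (8/11 + 15/16)/(15/16) = (293/176)/(15/16) = 293/165.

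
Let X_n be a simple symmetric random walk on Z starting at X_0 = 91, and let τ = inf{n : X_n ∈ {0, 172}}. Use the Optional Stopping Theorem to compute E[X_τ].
E[X_τ] = 91

X_n is a martingale and τ is a bounded-mean stopping time (indeed τ is finite a.s. with bounded expectation since the walk is in a bounded region). By the OST, E[X_τ] = E[X_0] = 91. Equivalently: E[X_τ] = 172 · P(hit 172 first) + 0 · P(hit 0 first) = 172 · (91/172) = 91.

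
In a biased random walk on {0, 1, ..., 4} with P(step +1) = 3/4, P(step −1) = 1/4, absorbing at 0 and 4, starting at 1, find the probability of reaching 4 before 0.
P(hit 4 before 0) = (1 − (1/3)^1) / (1 − (1/3)^4) = 27/40

Let u_k denote P(reach 4 before 0 | start at k). Boundary: u_0 = 0, u_4 = 1. Recurrence: u_k = 3/4·u_{k+1} + 1/4·u_{k-1} for 1 ≤ k ≤ 3. Try u_k = A + B·r^k with r = q/p = (1/4)/(3/4) = 1/3. Substitution satisfies the recurrence; boundary conditions give:
  u_k = (1 − r^k) / (1 − r^N) = (1 − (1/3)^1) / (1 − (1/3)^4) = 27/40.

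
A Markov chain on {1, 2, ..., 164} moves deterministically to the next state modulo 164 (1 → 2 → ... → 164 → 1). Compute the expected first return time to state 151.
E[T_151 | X_0 = 151] = 164

The chain cycles deterministically, so starting at state 151 it returns in exactly 164 steps. Equivalently, the stationary distribution is uniform π_j = 1/164 for every state j, so by Kac's formula E[T_151] = 1/π_151 = 164.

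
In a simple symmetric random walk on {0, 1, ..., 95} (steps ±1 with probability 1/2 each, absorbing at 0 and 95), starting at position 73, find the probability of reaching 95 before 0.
P(hit 95 before 0) = 73/95

Let u_k = P(hit 95 before 0 | start at k). Then u_0 = 0, u_95 = 1, and u_k = u_{k-1}/2 + u_{k+1}/2 for 1 ≤ k ≤ 94. This harmonic recurrence is solved by u_k = k/95, giving u_73 = 73/95.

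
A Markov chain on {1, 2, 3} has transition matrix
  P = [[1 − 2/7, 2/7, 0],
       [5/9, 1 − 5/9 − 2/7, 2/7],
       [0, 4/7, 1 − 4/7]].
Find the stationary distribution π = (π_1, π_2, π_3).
π = (35/62, 9/31, 9/62)

This is a birth-death chain on three states, which satisfies detailed balance: π_1 · P_{12} = π_2 · P_{21} and π_2 · P_{23} = π_3 · P_{32}.
From π_1 · 2/7 = π_2 · 5/9: π_2/π_1 = (2/7)/(5/9) = 18/35.
From π_2 · 2/7 = π_3 · 4/7: π_3/π_2 = (2/7)/(4/7) = 1/2.
Take π_1 proportional to 1; then unnormalized π = (1, 18/35, 9/35). Normalize by dividing by the sum 62/35:
  π = (35/62, 9/31, 9/62).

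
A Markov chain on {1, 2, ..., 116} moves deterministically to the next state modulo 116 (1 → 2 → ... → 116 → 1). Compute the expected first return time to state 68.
E[T_68 | X_0 = 68] = 116

The chain cycles deterministically, so starting at state 68 it returns in exactly 116 steps. Equivalently, the stationary distribution is uniform π_j = 1/116 for every state j, so by Kac's formula E[T_68] = 1/π_68 = 116.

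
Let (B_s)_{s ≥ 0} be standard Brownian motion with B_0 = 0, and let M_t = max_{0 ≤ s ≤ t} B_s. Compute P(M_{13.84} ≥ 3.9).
P(M_{13.84} ≥ 3.9) = 2·P(B_{13.84} ≥ 3.9) = 2(1 − Φ(3.9/√13.84)) ≈ 0.2945

By the reflection principle for Brownian motion, P(M_t ≥ a) = 2 · P(B_t ≥ a) for a ≥ 0. Since B_t ~ N(0, t), P(B_t ≥ 3.9) = 1 − Φ(3.9/√t) = 1 − Φ(3.9/√13.84) = 1 − Φ(1.0483). So
  P(M_{13.84} ≥ 3.9) = 2(1 − Φ(1.0483)) ≈ 0.2945.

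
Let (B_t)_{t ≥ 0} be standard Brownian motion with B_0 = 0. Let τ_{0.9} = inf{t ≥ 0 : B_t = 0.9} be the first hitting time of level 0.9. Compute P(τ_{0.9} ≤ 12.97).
P(τ_{0.9} ≤ 12.97) = 2(1 − Φ(0.9/√12.97)) = 2(1 − Φ(0.2499)) ≈ 0.8027

By the reflection principle for standard BM, P(τ_b ≤ t) = 2 · P(B_t ≥ b). Since B_t ~ N(0, t), P(B_t ≥ 0.9) = 1 − Φ(0.9/√t) = 1 − Φ(0.9/√12.97) = 1 − Φ(0.2499) ≈ 0.40133. Doubling: P(τ_{0.9} ≤ 12.97) ≈ 2 · 0.40133 = 0.80266 ≈ 0.8027.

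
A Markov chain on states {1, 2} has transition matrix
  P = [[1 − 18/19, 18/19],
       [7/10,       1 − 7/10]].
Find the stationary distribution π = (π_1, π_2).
π_1 = 133/313, π_2 = 180/313

Solve πP = π with π_1 + π_2 = 1. From πP = π: π_1 · (1 − 18/19) + π_2 · 7/10 = π_1 ⇒ π_2 · 7/10 = π_1 · 18/19 ⇒ π_2/π_1 = (18/19)/(7/10) = 180/133. Together with π_1 + π_2 = 1:
  π_1 = (7/10)/(18/19 + 7/10) = (7/10)/(313/190) = 133/313,
  π_2 = (18/19)/(18/19 + 7/10) = (18/19)/(313/190) = 180/313.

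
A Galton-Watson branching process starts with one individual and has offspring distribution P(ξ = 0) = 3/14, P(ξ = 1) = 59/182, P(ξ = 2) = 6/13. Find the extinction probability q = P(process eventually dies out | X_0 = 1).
q = 13/28

The pgf is f(s) = 3/14 + 59/182·s + 6/13·s². The extinction probability q is the smallest fixed point of f in [0, 1]. Setting s = f(s):
  6/13·s² + (59/182 − 1)·s + 3/14 = 0
  6/13·s² − (3/14 + 6/13)·s + 3/14 = 0
which factors as (s − 1)·(6/13·s − 3/14) = 0, giving roots s = 1 and s = (3/14)/(6/13) = 13/28.
Mean offspring μ = 59/182 + 2·6/13 = 227/182 > 1 (supercritical), so q < 1. The extinction probability is the smaller root: q = (3/14)/(6/13) = 13/28.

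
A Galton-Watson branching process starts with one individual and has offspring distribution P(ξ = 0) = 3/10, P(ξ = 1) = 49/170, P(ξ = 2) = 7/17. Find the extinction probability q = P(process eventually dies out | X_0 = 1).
q = 51/70

The pgf is f(s) = 3/10 + 49/170·s + 7/17·s². The extinction probability q is the smallest fixed point of f in [0, 1]. Setting s = f(s):
  7/17·s² + (49/170 − 1)·s + 3/10 = 0
  7/17·s² − (3/10 + 7/17)·s + 3/10 = 0
which factors as (s − 1)·(7/17·s − 3/10) = 0, giving roots s = 1 and s = (3/10)/(7/17) = 51/70.
Mean offspring μ = 49/170 + 2·7/17 = 189/170 > 1 (supercritical), so q < 1. The extinction probability is the smaller root: q = (3/10)/(7/17) = 51/70.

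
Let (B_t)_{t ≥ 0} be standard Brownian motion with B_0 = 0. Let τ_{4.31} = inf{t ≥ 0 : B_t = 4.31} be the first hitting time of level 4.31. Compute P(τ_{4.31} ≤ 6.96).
P(τ_{4.31} ≤ 6.96) = 2(1 − Φ(4.31/√6.96)) = 2(1 − Φ(1.6337)) ≈ 0.1023

By the reflection principle for standard BM, P(τ_b ≤ t) = 2 · P(B_t ≥ b). Since B_t ~ N(0, t), P(B_t ≥ 4.31) = 1 − Φ(4.31/√t) = 1 − Φ(4.31/√6.96) = 1 − Φ(1.6337) ≈ 0.05116. Doubling: P(τ_{4.31} ≤ 6.96) ≈ 2 · 0.05116 = 0.10232 ≈ 0.1023.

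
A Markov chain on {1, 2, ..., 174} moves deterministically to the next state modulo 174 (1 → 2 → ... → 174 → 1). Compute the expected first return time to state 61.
E[T_61 | X_0 = 61] = 174

The chain cycles deterministically, so starting at state 61 it returns in exactly 174 steps. Equivalently, the stationary distribution is uniform π_j = 1/174 for every state j, so by Kac's formula E[T_61] = 1/π_61 = 174.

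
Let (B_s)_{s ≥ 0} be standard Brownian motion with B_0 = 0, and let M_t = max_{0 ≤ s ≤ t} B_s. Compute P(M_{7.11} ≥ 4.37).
P(M_{7.11} ≥ 4.37) = 2·P(B_{7.11} ≥ 4.37) = 2(1 − Φ(4.37/√7.11)) ≈ 0.1012

By the reflection principle for Brownian motion, P(M_t ≥ a) = 2 · P(B_t ≥ a) for a ≥ 0. Since B_t ~ N(0, t), P(B_t ≥ 4.37) = 1 − Φ(4.37/√t) = 1 − Φ(4.37/√7.11) = 1 − Φ(1.6389). So
  P(M_{7.11} ≥ 4.37) = 2(1 − Φ(1.6389)) ≈ 0.1012.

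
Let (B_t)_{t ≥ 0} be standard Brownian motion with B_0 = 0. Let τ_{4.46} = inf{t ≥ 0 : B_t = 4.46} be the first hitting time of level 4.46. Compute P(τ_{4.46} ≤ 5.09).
P(τ_{4.46} ≤ 5.09) = 2(1 − Φ(4.46/√5.09)) = 2(1 − Φ(1.9769)) ≈ 0.0481

By the reflection principle for standard BM, P(τ_b ≤ t) = 2 · P(B_t ≥ b). Since B_t ~ N(0, t), P(B_t ≥ 4.46) = 1 − Φ(4.46/√t) = 1 − Φ(4.46/√5.09) = 1 − Φ(1.9769) ≈ 0.02403. Doubling: P(τ_{4.46} ≤ 5.09) ≈ 2 · 0.02403 = 0.04806 ≈ 0.0481.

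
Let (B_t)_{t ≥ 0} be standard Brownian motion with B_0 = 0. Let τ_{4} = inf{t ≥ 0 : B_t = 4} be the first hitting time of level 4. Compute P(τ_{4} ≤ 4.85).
P(τ_{4} ≤ 4.85) = 2(1 − Φ(4/√4.85)) = 2(1 − Φ(1.8163)) ≈ 0.0693

By the reflection principle for standard BM, P(τ_b ≤ t) = 2 · P(B_t ≥ b). Since B_t ~ N(0, t), P(B_t ≥ 4) = 1 − Φ(4/√t) = 1 − Φ(4/√4.85) = 1 − Φ(1.8163) ≈ 0.03466. Doubling: P(τ_{4} ≤ 4.85) ≈ 2 · 0.03466 = 0.06932 ≈ 0.0693.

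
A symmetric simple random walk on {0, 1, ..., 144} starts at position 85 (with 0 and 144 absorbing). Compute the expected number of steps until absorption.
E[τ | X_0 = 85] = 5015

Let v_k = E[τ | X_0 = k]. Boundary: v_0 = v_144 = 0. Recurrence: v_k = 1 + (v_{k-1} + v_{k+1})/2 for 1 ≤ k ≤ 143. The particular solution to v_k − (v_{k-1} + v_{k+1})/2 = 1 is v_k = −k^2. Adding homogeneous solution A + B k and matching boundaries gives v_k = k (144 − k). Substituting k = 85: v_85 = 85 · 59 = 5015.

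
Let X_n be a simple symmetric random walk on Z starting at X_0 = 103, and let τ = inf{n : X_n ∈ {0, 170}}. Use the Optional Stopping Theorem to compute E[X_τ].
E[X_τ] = 103

X_n is a martingale and τ is a bounded-mean stopping time (indeed τ is finite a.s. with bounded expectation since the walk is in a bounded region). By the OST, E[X_τ] = E[X_0] = 103. Equivalently: E[X_τ] = 170 · P(hit 170 first) + 0 · P(hit 0 first) = 170 · (103/170) = 103.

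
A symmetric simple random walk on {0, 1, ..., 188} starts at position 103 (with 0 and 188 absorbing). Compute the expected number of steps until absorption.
E[τ | X_0 = 103] = 8755

Let v_k = E[τ | X_0 = k]. Boundary: v_0 = v_188 = 0. Recurrence: v_k = 1 + (v_{k-1} + v_{k+1})/2 for 1 ≤ k ≤ 187. The particular solution to v_k − (v_{k-1} + v_{k+1})/2 = 1 is v_k = −k^2. Adding homogeneous solution A + B k and matching boundaries gives v_k = k (188 − k). Substituting k = 103: v_103 = 103 · 85 = 8755.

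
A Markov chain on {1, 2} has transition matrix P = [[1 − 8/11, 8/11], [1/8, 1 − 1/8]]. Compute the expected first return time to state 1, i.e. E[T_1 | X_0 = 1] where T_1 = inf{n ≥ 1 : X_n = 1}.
E[T_1 | X_0 = 1] = 1/π_1 = 75/11

For an irreducible recurrent Markov chain with stationary distribution π, E[T_i | X_0 = i] = 1/π_i (Kac's formula). Here π_1 = (1/8)/(8/11 + 1/8) = (1/8)/(75/88) = 11/75, so E[T_1 | X_0 = 1] = 1/π_1 = (8/11 + 1/8)/(1/8) = (75/88)/(1/8) = 75/11.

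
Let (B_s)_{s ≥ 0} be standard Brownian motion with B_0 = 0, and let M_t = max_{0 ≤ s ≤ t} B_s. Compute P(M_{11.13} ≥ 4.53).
P(M_{11.13} ≥ 4.53) = 2·P(B_{11.13} ≥ 4.53) = 2(1 − Φ(4.53/√11.13)) ≈ 0.1745

By the reflection principle for Brownian motion, P(M_t ≥ a) = 2 · P(B_t ≥ a) for a ≥ 0. Since B_t ~ N(0, t), P(B_t ≥ 4.53) = 1 − Φ(4.53/√t) = 1 − Φ(4.53/√11.13) = 1 − Φ(1.3578). So
  P(M_{11.13} ≥ 4.53) = 2(1 − Φ(1.3578)) ≈ 0.1745.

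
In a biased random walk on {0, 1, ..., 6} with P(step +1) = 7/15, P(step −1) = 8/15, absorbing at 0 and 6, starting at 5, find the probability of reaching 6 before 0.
P(hit 6 before 0) = (1 − (8/7)^5) / (1 − (8/7)^6) = 111727/144495

Let u_k denote P(reach 6 before 0 | start at k). Boundary: u_0 = 0, u_6 = 1. Recurrence: u_k = 7/15·u_{k+1} + 8/15·u_{k-1} for 1 ≤ k ≤ 5. Try u_k = A + B·r^k with r = q/p = (8/15)/(7/15) = 8/7. Substitution satisfies the recurrence; boundary conditions give:
  u_k = (1 − r^k) / (1 − r^N) = (1 − (8/7)^5) / (1 − (8/7)^6) = 111727/144495.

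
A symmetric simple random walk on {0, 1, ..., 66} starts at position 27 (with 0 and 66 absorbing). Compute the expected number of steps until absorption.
E[τ | X_0 = 27] = 1053

Let v_k = E[τ | X_0 = k]. Boundary: v_0 = v_66 = 0. Recurrence: v_k = 1 + (v_{k-1} + v_{k+1})/2 for 1 ≤ k ≤ 65. The particular solution to v_k − (v_{k-1} + v_{k+1})/2 = 1 is v_k = −k^2. Adding homogeneous solution A + B k and matching boundaries gives v_k = k (66 − k). Substituting k = 27: v_27 = 27 · 39 = 1053.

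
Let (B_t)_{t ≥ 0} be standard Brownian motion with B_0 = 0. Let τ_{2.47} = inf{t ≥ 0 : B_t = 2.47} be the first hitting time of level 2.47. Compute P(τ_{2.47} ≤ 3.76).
P(τ_{2.47} ≤ 3.76) = 2(1 − Φ(2.47/√3.76)) = 2(1 − Φ(1.2738)) ≈ 0.2027

By the reflection principle for standard BM, P(τ_b ≤ t) = 2 · P(B_t ≥ b). Since B_t ~ N(0, t), P(B_t ≥ 2.47) = 1 − Φ(2.47/√t) = 1 − Φ(2.47/√3.76) = 1 − Φ(1.2738) ≈ 0.10137. Doubling: P(τ_{2.47} ≤ 3.76) ≈ 2 · 0.10137 = 0.20274 ≈ 0.2027.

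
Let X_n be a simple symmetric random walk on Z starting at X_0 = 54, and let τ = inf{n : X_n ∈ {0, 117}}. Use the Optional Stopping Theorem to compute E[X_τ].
E[X_τ] = 54

X_n is a martingale and τ is a bounded-mean stopping time (indeed τ is finite a.s. with bounded expectation since the walk is in a bounded region). By the OST, E[X_τ] = E[X_0] = 54. Equivalently: E[X_τ] = 117 · P(hit 117 first) + 0 · P(hit 0 first) = 117 · (54/117) = 54.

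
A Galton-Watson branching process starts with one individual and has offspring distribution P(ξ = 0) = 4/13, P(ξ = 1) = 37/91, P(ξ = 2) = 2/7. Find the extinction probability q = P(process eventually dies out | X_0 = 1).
q = 1

Mean offspring μ = 0·4/13 + 1·37/91 + 2·2/7 = 89/91 ≤ 1. For μ ≤ 1 with offspring not concentrated at 1, the Galton-Watson process goes extinct almost surely, so q = 1.
(Algebraic check: The pgf is f(s) = 4/13 + 37/91·s + 2/7·s². The extinction probability q is the smallest fixed point of f in [0, 1]. Setting s = f(s):
  2/7·s² + (37/91 − 1)·s + 4/13 = 0
  2/7·s² − (4/13 + 2/7)·s + 4/13 = 0
which factors as (s − 1)·(2/7·s − 4/13) = 0, giving roots s = 1 and s = (4/13)/(2/7) = 14/13. Since 14/13 ≥ 1, the smallest root in [0, 1] is s = 1.)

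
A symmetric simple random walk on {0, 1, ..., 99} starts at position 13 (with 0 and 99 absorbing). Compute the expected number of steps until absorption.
E[τ | X_0 = 13] = 1118

Let v_k = E[τ | X_0 = k]. Boundary: v_0 = v_99 = 0. Recurrence: v_k = 1 + (v_{k-1} + v_{k+1})/2 for 1 ≤ k ≤ 98. The particular solution to v_k − (v_{k-1} + v_{k+1})/2 = 1 is v_k = −k^2. Adding homogeneous solution A + B k and matching boundaries gives v_k = k (99 − k). Substituting k = 13: v_13 = 13 · 86 = 1118.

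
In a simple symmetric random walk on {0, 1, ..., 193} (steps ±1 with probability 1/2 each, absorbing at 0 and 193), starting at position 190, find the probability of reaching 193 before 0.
P(hit 193 before 0) = 190/193

Let u_k = P(hit 193 before 0 | start at k). Then u_0 = 0, u_193 = 1, and u_k = u_{k-1}/2 + u_{k+1}/2 for 1 ≤ k ≤ 192. This harmonic recurrence is solved by u_k = k/193, giving u_190 = 190/193.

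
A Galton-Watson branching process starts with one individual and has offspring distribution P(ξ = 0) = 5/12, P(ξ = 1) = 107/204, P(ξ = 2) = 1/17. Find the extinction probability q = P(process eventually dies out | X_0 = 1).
q = 1

Mean offspring μ = 0·5/12 + 1·107/204 + 2·1/17 = 131/204 ≤ 1. For μ ≤ 1 with offspring not concentrated at 1, the Galton-Watson process goes extinct almost surely, so q = 1.
(Algebraic check: The pgf is f(s) = 5/12 + 107/204·s + 1/17·s². The extinction probability q is the smallest fixed point of f in [0, 1]. Setting s = f(s):
  1/17·s² + (107/204 − 1)·s + 5/12 = 0
  1/17·s² − (5/12 + 1/17)·s + 5/12 = 0
which factors as (s − 1)·(1/17·s − 5/12) = 0, giving roots s = 1 and s = (5/12)/(1/17) = 85/12. Since 85/12 ≥ 1, the smallest root in [0, 1] is s = 1.)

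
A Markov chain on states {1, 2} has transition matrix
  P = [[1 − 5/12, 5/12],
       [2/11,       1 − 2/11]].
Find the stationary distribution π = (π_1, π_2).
π_1 = 24/79, π_2 = 55/79

Solve πP = π with π_1 + π_2 = 1. From πP = π: π_1 · (1 − 5/12) + π_2 · 2/11 = π_1 ⇒ π_2 · 2/11 = π_1 · 5/12 ⇒ π_2/π_1 = (5/12)/(2/11) = 55/24. Together with π_1 + π_2 = 1:
  π_1 = (2/11)/(5/12 + 2/11) = (2/11)/(79/132) = 24/79,
  π_2 = (5/12)/(5/12 + 2/11) = (5/12)/(79/132) = 55/79.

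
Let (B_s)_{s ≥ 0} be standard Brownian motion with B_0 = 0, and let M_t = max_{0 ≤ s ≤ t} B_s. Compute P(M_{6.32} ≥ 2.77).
P(M_{6.32} ≥ 2.77) = 2·P(B_{6.32} ≥ 2.77) = 2(1 − Φ(2.77/√6.32)) ≈ 0.2705

By the reflection principle for Brownian motion, P(M_t ≥ a) = 2 · P(B_t ≥ a) for a ≥ 0. Since B_t ~ N(0, t), P(B_t ≥ 2.77) = 1 − Φ(2.77/√t) = 1 − Φ(2.77/√6.32) = 1 − Φ(1.1018). So
  P(M_{6.32} ≥ 2.77) = 2(1 − Φ(1.1018)) ≈ 0.2705.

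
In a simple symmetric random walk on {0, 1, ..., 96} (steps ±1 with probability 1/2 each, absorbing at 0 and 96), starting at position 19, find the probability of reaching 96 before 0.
P(hit 96 before 0) = 19/96

Let u_k = P(hit 96 before 0 | start at k). Then u_0 = 0, u_96 = 1, and u_k = u_{k-1}/2 + u_{k+1}/2 for 1 ≤ k ≤ 95. This harmonic recurrence is solved by u_k = k/96, giving u_19 = 19/96.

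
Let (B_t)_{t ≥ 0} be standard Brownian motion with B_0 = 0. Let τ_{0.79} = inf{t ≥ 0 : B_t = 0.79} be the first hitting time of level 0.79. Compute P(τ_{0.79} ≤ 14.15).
P(τ_{0.79} ≤ 14.15) = 2(1 − Φ(0.79/√14.15)) = 2(1 − Φ(0.2100)) ≈ 0.8337

By the reflection principle for standard BM, P(τ_b ≤ t) = 2 · P(B_t ≥ b). Since B_t ~ N(0, t), P(B_t ≥ 0.79) = 1 − Φ(0.79/√t) = 1 − Φ(0.79/√14.15) = 1 − Φ(0.2100) ≈ 0.41683. Doubling: P(τ_{0.79} ≤ 14.15) ≈ 2 · 0.41683 = 0.83366 ≈ 0.8337.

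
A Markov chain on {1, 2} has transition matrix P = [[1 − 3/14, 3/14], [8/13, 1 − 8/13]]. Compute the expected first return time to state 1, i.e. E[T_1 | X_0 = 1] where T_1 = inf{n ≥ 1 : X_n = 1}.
E[T_1 | X_0 = 1] = 1/π_1 = 151/112

For an irreducible recurrent Markov chain with stationary distribution π, E[T_i | X_0 = i] = 1/π_i (Kac's formula). Here π_1 = (8/13)/(3/14 + 8/13) = (8/13)/(151/182) = 112/151, so E[T_1 | X_0 = 1] = 1/π_1 = (3/14 + 8/13)/(8/13) = (151/182)/(8/13) = 151/112.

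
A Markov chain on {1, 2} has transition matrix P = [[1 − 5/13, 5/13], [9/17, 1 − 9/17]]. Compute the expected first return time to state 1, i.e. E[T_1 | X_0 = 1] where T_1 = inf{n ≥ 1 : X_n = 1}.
E[T_1 | X_0 = 1] = 1/π_1 = 202/117

For an irreducible recurrent Markov chain with stationary distribution π, E[T_i | X_0 = i] = 1/π_i (Kac's formula). Here π_1 = (9/17)/(5/13 + 9/17) = (9/17)/(202/221) = 117/202, so E[T_1 | X_0 = 1] = 1/π_1 = (5/13 + 9/17)/(9/17) = (202/221)/(9/17) = 202/117.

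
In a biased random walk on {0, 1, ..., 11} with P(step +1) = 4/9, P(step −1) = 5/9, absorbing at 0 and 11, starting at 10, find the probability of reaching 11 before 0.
P(hit 11 before 0) = (1 − (5/4)^10) / (1 − (5/4)^11) = 34868196/44633821

Let u_k denote P(reach 11 before 0 | start at k). Boundary: u_0 = 0, u_11 = 1. Recurrence: u_k = 4/9·u_{k+1} + 5/9·u_{k-1} for 1 ≤ k ≤ 10. Try u_k = A + B·r^k with r = q/p = (5/9)/(4/9) = 5/4. Substitution satisfies the recurrence; boundary conditions give:
  u_k = (1 − r^k) / (1 − r^N) = (1 − (5/4)^10) / (1 − (5/4)^11) = 34868196/44633821.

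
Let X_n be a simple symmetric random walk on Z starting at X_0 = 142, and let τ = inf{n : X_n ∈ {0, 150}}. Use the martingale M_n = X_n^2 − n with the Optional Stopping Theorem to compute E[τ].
E[τ] = 1136

M_n = X_n^2 − n is a martingale (since E[X_{n+1}^2 | F_n] = X_n^2 + 1). By OST (τ has finite mean in a bounded region), E[M_τ] = E[M_0] = X_0^2 − 0 = 142^2 = 20164. Also E[M_τ] = E[X_τ^2] − E[τ]. The walk exits at 0 or 150, with P(hit 150 first) = 142/150, so E[X_τ^2] = 150^2 · 142/150 + 0 = 21300. Thus E[τ] = E[X_τ^2] − E[M_τ] = 21300 − 20164 = 1136 = 142(150 − 142) = 1136.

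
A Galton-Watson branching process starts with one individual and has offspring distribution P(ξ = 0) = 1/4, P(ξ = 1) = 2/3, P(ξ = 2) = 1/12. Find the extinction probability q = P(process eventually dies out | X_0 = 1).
q = 1

Mean offspring μ = 0·1/4 + 1·2/3 + 2·1/12 = 5/6 ≤ 1. For μ ≤ 1 with offspring not concentrated at 1, the Galton-Watson process goes extinct almost surely, so q = 1.
(Algebraic check: The pgf is f(s) = 1/4 + 2/3·s + 1/12·s². The extinction probability q is the smallest fixed point of f in [0, 1]. Setting s = f(s):
  1/12·s² + (2/3 − 1)·s + 1/4 = 0
  1/12·s² − (1/4 + 1/12)·s + 1/4 = 0
which factors as (s − 1)·(1/12·s − 1/4) = 0, giving roots s = 1 and s = (1/4)/(1/12) = 3. Since 3 ≥ 1, the smallest root in [0, 1] is s = 1.)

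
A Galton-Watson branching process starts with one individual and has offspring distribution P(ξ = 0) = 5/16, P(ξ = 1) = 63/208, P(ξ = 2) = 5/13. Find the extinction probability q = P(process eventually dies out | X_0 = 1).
q = 13/16

The pgf is f(s) = 5/16 + 63/208·s + 5/13·s². The extinction probability q is the smallest fixed point of f in [0, 1]. Setting s = f(s):
  5/13·s² + (63/208 − 1)·s + 5/16 = 0
  5/13·s² − (5/16 + 5/13)·s + 5/16 = 0
which factors as (s − 1)·(5/13·s − 5/16) = 0, giving roots s = 1 and s = (5/16)/(5/13) = 13/16.
Mean offspring μ = 63/208 + 2·5/13 = 223/208 > 1 (supercritical), so q < 1. The extinction probability is the smaller root: q = (5/16)/(5/13) = 13/16.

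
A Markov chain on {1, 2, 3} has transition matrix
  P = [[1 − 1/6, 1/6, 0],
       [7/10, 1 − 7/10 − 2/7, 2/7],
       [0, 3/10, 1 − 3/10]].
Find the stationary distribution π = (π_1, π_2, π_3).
π = (441/646, 105/646, 50/323)

This is a birth-death chain on three states, which satisfies detailed balance: π_1 · P_{12} = π_2 · P_{21} and π_2 · P_{23} = π_3 · P_{32}.
From π_1 · 1/6 = π_2 · 7/10: π_2/π_1 = (1/6)/(7/10) = 5/21.
From π_2 · 2/7 = π_3 · 3/10: π_3/π_2 = (2/7)/(3/10) = 20/21.
Take π_1 proportional to 1; then unnormalized π = (1, 5/21, 100/441). Normalize by dividing by the sum 646/441:
  π = (441/646, 105/646, 50/323).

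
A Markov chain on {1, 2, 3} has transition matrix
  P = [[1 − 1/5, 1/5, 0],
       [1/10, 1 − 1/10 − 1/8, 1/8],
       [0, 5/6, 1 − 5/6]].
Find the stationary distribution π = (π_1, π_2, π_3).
π = (10/33, 20/33, 1/11)

This is a birth-death chain on three states, which satisfies detailed balance: π_1 · P_{12} = π_2 · P_{21} and π_2 · P_{23} = π_3 · P_{32}.
From π_1 · 1/5 = π_2 · 1/10: π_2/π_1 = (1/5)/(1/10) = 2.
From π_2 · 1/8 = π_3 · 5/6: π_3/π_2 = (1/8)/(5/6) = 3/20.
Take π_1 proportional to 1; then unnormalized π = (1, 2, 3/10). Normalize by dividing by the sum 33/10:
  π = (10/33, 20/33, 1/11).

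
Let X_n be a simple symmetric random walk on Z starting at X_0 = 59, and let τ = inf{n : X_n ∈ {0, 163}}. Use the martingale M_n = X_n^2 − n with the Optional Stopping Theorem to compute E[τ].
E[τ] = 6136

M_n = X_n^2 − n is a martingale (since E[X_{n+1}^2 | F_n] = X_n^2 + 1). By OST (τ has finite mean in a bounded region), E[M_τ] = E[M_0] = X_0^2 − 0 = 59^2 = 3481. Also E[M_τ] = E[X_τ^2] − E[τ]. The walk exits at 0 or 163, with P(hit 163 first) = 59/163, so E[X_τ^2] = 163^2 · 59/163 + 0 = 9617. Thus E[τ] = E[X_τ^2] − E[M_τ] = 9617 − 3481 = 6136 = 59(163 − 59) = 6136.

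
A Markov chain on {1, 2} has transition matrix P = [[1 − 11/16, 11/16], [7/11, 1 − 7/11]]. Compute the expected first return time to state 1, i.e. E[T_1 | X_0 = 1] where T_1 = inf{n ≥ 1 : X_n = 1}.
E[T_1 | X_0 = 1] = 1/π_1 = 233/112

For an irreducible recurrent Markov chain with stationary distribution π, E[T_i | X_0 = i] = 1/π_i (Kac's formula). Here π_1 = (7/11)/(11/16 + 7/11) = (7/11)/(233/176) = 112/233, so E[T_1 | X_0 = 1] = 1/π_1 = (11/16 + 7/11)/(7/11) = (233/176)/(7/11) = 233/112.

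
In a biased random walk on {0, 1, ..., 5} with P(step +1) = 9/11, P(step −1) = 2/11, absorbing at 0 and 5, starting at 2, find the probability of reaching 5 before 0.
P(hit 5 before 0) = (1 − (2/9)^2) / (1 − (2/9)^5) = 8019/8431

Let u_k denote P(reach 5 before 0 | start at k). Boundary: u_0 = 0, u_5 = 1. Recurrence: u_k = 9/11·u_{k+1} + 2/11·u_{k-1} for 1 ≤ k ≤ 4. Try u_k = A + B·r^k with r = q/p = (2/11)/(9/11) = 2/9. Substitution satisfies the recurrence; boundary conditions give:
  u_k = (1 − r^k) / (1 − r^N) = (1 − (2/9)^2) / (1 − (2/9)^5) = 8019/8431.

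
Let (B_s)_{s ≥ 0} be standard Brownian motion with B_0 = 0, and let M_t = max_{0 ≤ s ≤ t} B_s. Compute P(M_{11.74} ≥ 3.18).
P(M_{11.74} ≥ 3.18) = 2·P(B_{11.74} ≥ 3.18) = 2(1 − Φ(3.18/√11.74)) ≈ 0.3534

By the reflection principle for Brownian motion, P(M_t ≥ a) = 2 · P(B_t ≥ a) for a ≥ 0. Since B_t ~ N(0, t), P(B_t ≥ 3.18) = 1 − Φ(3.18/√t) = 1 − Φ(3.18/√11.74) = 1 − Φ(0.9281). So
  P(M_{11.74} ≥ 3.18) = 2(1 − Φ(0.9281)) ≈ 0.3534.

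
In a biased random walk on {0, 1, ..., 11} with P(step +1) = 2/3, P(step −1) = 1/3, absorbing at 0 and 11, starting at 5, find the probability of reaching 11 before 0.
P(hit 11 before 0) = (1 − (1/2)^5) / (1 − (1/2)^11) = 1984/2047

Let u_k denote P(reach 11 before 0 | start at k). Boundary: u_0 = 0, u_11 = 1. Recurrence: u_k = 2/3·u_{k+1} + 1/3·u_{k-1} for 1 ≤ k ≤ 10. Try u_k = A + B·r^k with r = q/p = (1/3)/(2/3) = 1/2. Substitution satisfies the recurrence; boundary conditions give:
  u_k = (1 − r^k) / (1 − r^N) = (1 − (1/2)^5) / (1 − (1/2)^11) = 1984/2047.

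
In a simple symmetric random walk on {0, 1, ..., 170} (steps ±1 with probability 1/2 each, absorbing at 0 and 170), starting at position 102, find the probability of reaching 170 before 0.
P(hit 170 before 0) = 102/170 = 3/5

Let u_k = P(hit 170 before 0 | start at k). Then u_0 = 0, u_170 = 1, and u_k = u_{k-1}/2 + u_{k+1}/2 for 1 ≤ k ≤ 169. This harmonic recurrence is solved by u_k = k/170, giving u_102 = 102/170 = 3/5.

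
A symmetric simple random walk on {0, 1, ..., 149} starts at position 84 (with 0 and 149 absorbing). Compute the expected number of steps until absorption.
E[τ | X_0 = 84] = 5460

Let v_k = E[τ | X_0 = k]. Boundary: v_0 = v_149 = 0. Recurrence: v_k = 1 + (v_{k-1} + v_{k+1})/2 for 1 ≤ k ≤ 148. The particular solution to v_k − (v_{k-1} + v_{k+1})/2 = 1 is v_k = −k^2. Adding homogeneous solution A + B k and matching boundaries gives v_k = k (149 − k). Substituting k = 84: v_84 = 84 · 65 = 5460.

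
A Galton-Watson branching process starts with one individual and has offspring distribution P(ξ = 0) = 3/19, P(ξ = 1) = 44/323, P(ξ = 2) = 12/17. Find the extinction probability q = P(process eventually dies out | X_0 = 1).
q = 17/76

The pgf is f(s) = 3/19 + 44/323·s + 12/17·s². The extinction probability q is the smallest fixed point of f in [0, 1]. Setting s = f(s):
  12/17·s² + (44/323 − 1)·s + 3/19 = 0
  12/17·s² − (3/19 + 12/17)·s + 3/19 = 0
which factors as (s − 1)·(12/17·s − 3/19) = 0, giving roots s = 1 and s = (3/19)/(12/17) = 17/76.
Mean offspring μ = 44/323 + 2·12/17 = 500/323 > 1 (supercritical), so q < 1. The extinction probability is the smaller root: q = (3/19)/(12/17) = 17/76.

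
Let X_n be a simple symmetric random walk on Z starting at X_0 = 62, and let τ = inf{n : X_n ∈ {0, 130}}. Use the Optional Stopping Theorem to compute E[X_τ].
E[X_τ] = 62

X_n is a martingale and τ is a bounded-mean stopping time (indeed τ is finite a.s. with bounded expectation since the walk is in a bounded region). By the OST, E[X_τ] = E[X_0] = 62. Equivalently: E[X_τ] = 130 · P(hit 130 first) + 0 · P(hit 0 first) = 130 · (62/130) = 62.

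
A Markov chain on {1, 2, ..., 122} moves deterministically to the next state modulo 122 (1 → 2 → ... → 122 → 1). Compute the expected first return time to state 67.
E[T_67 | X_0 = 67] = 122

The chain cycles deterministically, so starting at state 67 it returns in exactly 122 steps. Equivalently, the stationary distribution is uniform π_j = 1/122 for every state j, so by Kac's formula E[T_67] = 1/π_67 = 122.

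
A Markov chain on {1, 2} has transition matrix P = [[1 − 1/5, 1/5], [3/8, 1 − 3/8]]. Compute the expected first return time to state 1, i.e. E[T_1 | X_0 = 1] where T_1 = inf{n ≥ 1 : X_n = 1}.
E[T_1 | X_0 = 1] = 1/π_1 = 23/15

For an irreducible recurrent Markov chain with stationary distribution π, E[T_i | X_0 = i] = 1/π_i (Kac's formula). Here π_1 = (3/8)/(1/5 + 3/8) = (3/8)/(23/40) = 15/23, so E[T_1 | X_0 = 1] = 1/π_1 = (1/5 + 3/8)/(3/8) = (23/40)/(3/8) = 23/15.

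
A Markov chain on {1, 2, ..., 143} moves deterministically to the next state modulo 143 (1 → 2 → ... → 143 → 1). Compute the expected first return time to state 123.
E[T_123 | X_0 = 123] = 143

The chain cycles deterministically, so starting at state 123 it returns in exactly 143 steps. Equivalently, the stationary distribution is uniform π_j = 1/143 for every state j, so by Kac's formula E[T_123] = 1/π_123 = 143.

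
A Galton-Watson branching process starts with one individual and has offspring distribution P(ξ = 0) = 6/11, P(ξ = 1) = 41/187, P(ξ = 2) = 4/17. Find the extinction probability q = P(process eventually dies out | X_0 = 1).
q = 1

Mean offspring μ = 0·6/11 + 1·41/187 + 2·4/17 = 129/187 ≤ 1. For μ ≤ 1 with offspring not concentrated at 1, the Galton-Watson process goes extinct almost surely, so q = 1.
(Algebraic check: The pgf is f(s) = 6/11 + 41/187·s + 4/17·s². The extinction probability q is the smallest fixed point of f in [0, 1]. Setting s = f(s):
  4/17·s² + (41/187 − 1)·s + 6/11 = 0
  4/17·s² − (6/11 + 4/17)·s + 6/11 = 0
which factors as (s − 1)·(4/17·s − 6/11) = 0, giving roots s = 1 and s = (6/11)/(4/17) = 51/22. Since 51/22 ≥ 1, the smallest root in [0, 1] is s = 1.)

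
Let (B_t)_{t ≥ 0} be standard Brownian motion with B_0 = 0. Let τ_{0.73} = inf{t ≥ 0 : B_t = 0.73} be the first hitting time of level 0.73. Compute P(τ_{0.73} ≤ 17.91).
P(τ_{0.73} ≤ 17.91) = 2(1 − Φ(0.73/√17.91)) = 2(1 − Φ(0.1725)) ≈ 0.8630

By the reflection principle for standard BM, P(τ_b ≤ t) = 2 · P(B_t ≥ b). Since B_t ~ N(0, t), P(B_t ≥ 0.73) = 1 − Φ(0.73/√t) = 1 − Φ(0.73/√17.91) = 1 − Φ(0.1725) ≈ 0.43152. Doubling: P(τ_{0.73} ≤ 17.91) ≈ 2 · 0.43152 = 0.86304 ≈ 0.8630.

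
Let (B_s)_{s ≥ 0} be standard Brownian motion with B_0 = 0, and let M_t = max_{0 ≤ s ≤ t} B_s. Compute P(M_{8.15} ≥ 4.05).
P(M_{8.15} ≥ 4.05) = 2·P(B_{8.15} ≥ 4.05) = 2(1 − Φ(4.05/√8.15)) ≈ 0.1560

By the reflection principle for Brownian motion, P(M_t ≥ a) = 2 · P(B_t ≥ a) for a ≥ 0. Since B_t ~ N(0, t), P(B_t ≥ 4.05) = 1 − Φ(4.05/√t) = 1 − Φ(4.05/√8.15) = 1 − Φ(1.4187). So
  P(M_{8.15} ≥ 4.05) = 2(1 − Φ(1.4187)) ≈ 0.1560.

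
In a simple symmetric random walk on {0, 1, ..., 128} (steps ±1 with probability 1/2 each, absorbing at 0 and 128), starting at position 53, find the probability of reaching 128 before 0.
P(hit 128 before 0) = 53/128

Let u_k = P(hit 128 before 0 | start at k). Then u_0 = 0, u_128 = 1, and u_k = u_{k-1}/2 + u_{k+1}/2 for 1 ≤ k ≤ 127. This harmonic recurrence is solved by u_k = k/128, giving u_53 = 53/128.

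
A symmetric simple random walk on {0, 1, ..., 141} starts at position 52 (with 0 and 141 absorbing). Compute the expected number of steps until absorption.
E[τ | X_0 = 52] = 4628

Let v_k = E[τ | X_0 = k]. Boundary: v_0 = v_141 = 0. Recurrence: v_k = 1 + (v_{k-1} + v_{k+1})/2 for 1 ≤ k ≤ 140. The particular solution to v_k − (v_{k-1} + v_{k+1})/2 = 1 is v_k = −k^2. Adding homogeneous solution A + B k and matching boundaries gives v_k = k (141 − k). Substituting k = 52: v_52 = 52 · 89 = 4628.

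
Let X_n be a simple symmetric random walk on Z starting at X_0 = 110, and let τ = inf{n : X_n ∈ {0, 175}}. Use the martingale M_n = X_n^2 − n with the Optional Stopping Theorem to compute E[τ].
E[τ] = 7150

M_n = X_n^2 − n is a martingale (since E[X_{n+1}^2 | F_n] = X_n^2 + 1). By OST (τ has finite mean in a bounded region), E[M_τ] = E[M_0] = X_0^2 − 0 = 110^2 = 12100. Also E[M_τ] = E[X_τ^2] − E[τ]. The walk exits at 0 or 175, with P(hit 175 first) = 110/175, so E[X_τ^2] = 175^2 · 110/175 + 0 = 19250. Thus E[τ] = E[X_τ^2] − E[M_τ] = 19250 − 12100 = 7150 = 110(175 − 110) = 7150.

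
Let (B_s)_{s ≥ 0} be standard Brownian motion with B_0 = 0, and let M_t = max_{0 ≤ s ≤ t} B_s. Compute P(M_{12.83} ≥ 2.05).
P(M_{12.83} ≥ 2.05) = 2·P(B_{12.83} ≥ 2.05) = 2(1 − Φ(2.05/√12.83)) ≈ 0.5671

By the reflection principle for Brownian motion, P(M_t ≥ a) = 2 · P(B_t ≥ a) for a ≥ 0. Since B_t ~ N(0, t), P(B_t ≥ 2.05) = 1 − Φ(2.05/√t) = 1 − Φ(2.05/√12.83) = 1 − Φ(0.5723). So
  P(M_{12.83} ≥ 2.05) = 2(1 − Φ(0.5723)) ≈ 0.5671.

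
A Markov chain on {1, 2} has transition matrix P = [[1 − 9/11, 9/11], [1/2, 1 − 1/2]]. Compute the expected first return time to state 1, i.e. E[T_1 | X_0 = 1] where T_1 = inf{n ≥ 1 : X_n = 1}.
E[T_1 | X_0 = 1] = 1/π_1 = 29/11

For an irreducible recurrent Markov chain with stationary distribution π, E[T_i | X_0 = i] = 1/π_i (Kac's formula). Here π_1 = (1/2)/(9/11 + 1/2) = (1/2)/(29/22) = 11/29, so E[T_1 | X_0 = 1] = 1/π_1 = (9/11 + 1/2)/(1/2) = (29/22)/(1/2) = 29/11.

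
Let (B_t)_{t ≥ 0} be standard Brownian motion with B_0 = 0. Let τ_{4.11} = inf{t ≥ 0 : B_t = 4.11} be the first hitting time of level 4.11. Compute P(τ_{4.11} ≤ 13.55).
P(τ_{4.11} ≤ 13.55) = 2(1 − Φ(4.11/√13.55)) = 2(1 − Φ(1.1165)) ≈ 0.2642

By the reflection principle for standard BM, P(τ_b ≤ t) = 2 · P(B_t ≥ b). Since B_t ~ N(0, t), P(B_t ≥ 4.11) = 1 − Φ(4.11/√t) = 1 − Φ(4.11/√13.55) = 1 − Φ(1.1165) ≈ 0.13210. Doubling: P(τ_{4.11} ≤ 13.55) ≈ 2 · 0.13210 = 0.26420 ≈ 0.2642.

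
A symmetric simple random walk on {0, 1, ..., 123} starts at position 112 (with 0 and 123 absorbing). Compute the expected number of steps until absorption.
E[τ | X_0 = 112] = 1232

Let v_k = E[τ | X_0 = k]. Boundary: v_0 = v_123 = 0. Recurrence: v_k = 1 + (v_{k-1} + v_{k+1})/2 for 1 ≤ k ≤ 122. The particular solution to v_k − (v_{k-1} + v_{k+1})/2 = 1 is v_k = −k^2. Adding homogeneous solution A + B k and matching boundaries gives v_k = k (123 − k). Substituting k = 112: v_112 = 112 · 11 = 1232.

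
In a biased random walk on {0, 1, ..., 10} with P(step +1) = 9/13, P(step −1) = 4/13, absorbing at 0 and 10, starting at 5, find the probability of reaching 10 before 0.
P(hit 10 before 0) = (1 − (4/9)^5) / (1 − (4/9)^10) = 59049/60073

Let u_k denote P(reach 10 before 0 | start at k). Boundary: u_0 = 0, u_10 = 1. Recurrence: u_k = 9/13·u_{k+1} + 4/13·u_{k-1} for 1 ≤ k ≤ 9. Try u_k = A + B·r^k with r = q/p = (4/13)/(9/13) = 4/9. Substitution satisfies the recurrence; boundary conditions give:
  u_k = (1 − r^k) / (1 − r^N) = (1 − (4/9)^5) / (1 − (4/9)^10) = 59049/60073.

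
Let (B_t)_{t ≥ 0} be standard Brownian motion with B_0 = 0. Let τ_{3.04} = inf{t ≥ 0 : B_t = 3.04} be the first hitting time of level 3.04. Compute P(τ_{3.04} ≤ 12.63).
P(τ_{3.04} ≤ 12.63) = 2(1 − Φ(3.04/√12.63)) = 2(1 − Φ(0.8554)) ≈ 0.3923

By the reflection principle for standard BM, P(τ_b ≤ t) = 2 · P(B_t ≥ b). Since B_t ~ N(0, t), P(B_t ≥ 3.04) = 1 − Φ(3.04/√t) = 1 − Φ(3.04/√12.63) = 1 − Φ(0.8554) ≈ 0.19616. Doubling: P(τ_{3.04} ≤ 12.63) ≈ 2 · 0.19616 = 0.39232 ≈ 0.3923.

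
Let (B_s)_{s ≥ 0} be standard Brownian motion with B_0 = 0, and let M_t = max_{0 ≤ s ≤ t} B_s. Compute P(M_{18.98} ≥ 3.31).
P(M_{18.98} ≥ 3.31) = 2·P(B_{18.98} ≥ 3.31) = 2(1 − Φ(3.31/√18.98)) ≈ 0.4474

By the reflection principle for Brownian motion, P(M_t ≥ a) = 2 · P(B_t ≥ a) for a ≥ 0. Since B_t ~ N(0, t), P(B_t ≥ 3.31) = 1 − Φ(3.31/√t) = 1 − Φ(3.31/√18.98) = 1 − Φ(0.7598). So
  P(M_{18.98} ≥ 3.31) = 2(1 − Φ(0.7598)) ≈ 0.4474.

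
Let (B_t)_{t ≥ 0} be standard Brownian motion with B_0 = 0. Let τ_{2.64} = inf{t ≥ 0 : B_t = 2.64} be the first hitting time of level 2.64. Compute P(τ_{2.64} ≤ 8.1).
P(τ_{2.64} ≤ 8.1) = 2(1 − Φ(2.64/√8.1)) = 2(1 − Φ(0.9276)) ≈ 0.3536

By the reflection principle for standard BM, P(τ_b ≤ t) = 2 · P(B_t ≥ b). Since B_t ~ N(0, t), P(B_t ≥ 2.64) = 1 − Φ(2.64/√t) = 1 − Φ(2.64/√8.1) = 1 − Φ(0.9276) ≈ 0.17681. Doubling: P(τ_{2.64} ≤ 8.1) ≈ 2 · 0.17681 = 0.35362 ≈ 0.3536.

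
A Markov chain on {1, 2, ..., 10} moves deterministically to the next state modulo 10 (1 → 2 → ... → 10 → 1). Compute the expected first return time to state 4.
E[T_4 | X_0 = 4] = 10

The chain cycles deterministically, so starting at state 4 it returns in exactly 10 steps. Equivalently, the stationary distribution is uniform π_j = 1/10 for every state j, so by Kac's formula E[T_4] = 1/π_4 = 10.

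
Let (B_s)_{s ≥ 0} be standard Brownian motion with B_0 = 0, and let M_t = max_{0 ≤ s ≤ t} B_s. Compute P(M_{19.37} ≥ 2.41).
P(M_{19.37} ≥ 2.41) = 2·P(B_{19.37} ≥ 2.41) = 2(1 − Φ(2.41/√19.37)) ≈ 0.5840

By the reflection principle for Brownian motion, P(M_t ≥ a) = 2 · P(B_t ≥ a) for a ≥ 0. Since B_t ~ N(0, t), P(B_t ≥ 2.41) = 1 − Φ(2.41/√t) = 1 − Φ(2.41/√19.37) = 1 − Φ(0.5476). So
  P(M_{19.37} ≥ 2.41) = 2(1 − Φ(0.5476)) ≈ 0.5840.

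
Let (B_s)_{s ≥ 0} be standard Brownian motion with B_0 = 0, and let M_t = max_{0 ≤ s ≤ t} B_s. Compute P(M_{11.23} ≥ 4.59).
P(M_{11.23} ≥ 4.59) = 2·P(B_{11.23} ≥ 4.59) = 2(1 − Φ(4.59/√11.23)) ≈ 0.1708

By the reflection principle for Brownian motion, P(M_t ≥ a) = 2 · P(B_t ≥ a) for a ≥ 0. Since B_t ~ N(0, t), P(B_t ≥ 4.59) = 1 − Φ(4.59/√t) = 1 − Φ(4.59/√11.23) = 1 − Φ(1.3697). So
  P(M_{11.23} ≥ 4.59) = 2(1 − Φ(1.3697)) ≈ 0.1708.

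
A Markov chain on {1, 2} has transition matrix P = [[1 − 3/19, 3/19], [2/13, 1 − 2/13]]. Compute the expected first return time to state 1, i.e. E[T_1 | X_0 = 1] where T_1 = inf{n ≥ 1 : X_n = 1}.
E[T_1 | X_0 = 1] = 1/π_1 = 77/38

For an irreducible recurrent Markov chain with stationary distribution π, E[T_i | X_0 = i] = 1/π_i (Kac's formula). Here π_1 = (2/13)/(3/19 + 2/13) = (2/13)/(77/247) = 38/77, so E[T_1 | X_0 = 1] = 1/π_1 = (3/19 + 2/13)/(2/13) = (77/247)/(2/13) = 77/38.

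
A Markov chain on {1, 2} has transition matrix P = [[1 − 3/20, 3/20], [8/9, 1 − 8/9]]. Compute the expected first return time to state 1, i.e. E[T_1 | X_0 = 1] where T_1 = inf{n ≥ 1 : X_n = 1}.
E[T_1 | X_0 = 1] = 1/π_1 = 187/160

For an irreducible recurrent Markov chain with stationary distribution π, E[T_i | X_0 = i] = 1/π_i (Kac's formula). Here π_1 = (8/9)/(3/20 + 8/9) = (8/9)/(187/180) = 160/187, so E[T_1 | X_0 = 1] = 1/π_1 = (3/20 + 8/9)/(8/9) = (187/180)/(8/9) = 187/160.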